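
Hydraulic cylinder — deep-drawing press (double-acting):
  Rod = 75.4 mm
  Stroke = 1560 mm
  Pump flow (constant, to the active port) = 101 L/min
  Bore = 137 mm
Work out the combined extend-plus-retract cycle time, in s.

Cap-side area A_cap = π/4 × (137 mm)² = 14740 mm^2
Rod-side annular area A_ann = π/4 × (137² − 75.4²) = 10280 mm^2
t_ext = A_cap·L/Q = 13.66 s
t_ret = A_ann·L/Q = 9.523 s
t_cycle = t_ext + t_ret

t ≈ 23.2 s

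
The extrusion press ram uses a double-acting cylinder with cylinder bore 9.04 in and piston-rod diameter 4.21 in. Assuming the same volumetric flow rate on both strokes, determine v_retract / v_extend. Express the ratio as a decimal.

Cap-side area A_cap = π/4 × (9.04 in)² = 64.18 in^2
Rod-side annular area A_ann = π/4 × (9.04² − 4.21²) = 50.26 in^2
For equal Q, v ∝ 1/A, so v_ret/v_ext = A_cap/A_ann.

v_ret/v_ext ≈ 1.28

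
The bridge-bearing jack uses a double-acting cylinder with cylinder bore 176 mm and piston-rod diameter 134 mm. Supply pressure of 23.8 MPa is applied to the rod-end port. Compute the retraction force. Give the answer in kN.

Rod-side annular area A_ann = π/4 × (176² − 134²) = 10230 mm^2
On retraction the pressure acts on the annular area (bore minus rod).
F = P × A_ann

F ≈ 243 kN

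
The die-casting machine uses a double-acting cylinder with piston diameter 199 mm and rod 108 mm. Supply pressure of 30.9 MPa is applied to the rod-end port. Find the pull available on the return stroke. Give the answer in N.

Rod-side annular area A_ann = π/4 × (199² − 108²) = 21940 mm^2
On retraction the pressure acts on the annular area (bore minus rod).
F = P × A_ann

F ≈ 6.78e5 N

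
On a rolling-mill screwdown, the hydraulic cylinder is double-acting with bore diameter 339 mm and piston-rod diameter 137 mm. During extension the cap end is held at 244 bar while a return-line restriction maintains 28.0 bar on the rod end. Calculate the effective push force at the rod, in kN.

Cap-side area A_cap = π/4 × (339 mm)² = 90260 mm^2
Rod-side annular area A_ann = π/4 × (339² − 137²) = 75520 mm^2
Net thrust = P_cap·A_cap − P_rod·A_ann = 2202 kN − 211.4 kN

F ≈ 1990 kN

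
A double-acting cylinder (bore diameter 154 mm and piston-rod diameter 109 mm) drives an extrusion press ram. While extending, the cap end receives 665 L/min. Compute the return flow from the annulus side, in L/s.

Cap-side area A_cap = π/4 × (154 mm)² = 18630 mm^2
Rod-side annular area A_ann = π/4 × (154² − 109²) = 9295 mm^2
Piston speed v = Q_in/A_cap; rod-end outflow Q_out = v × A_ann = Q_in × A_ann/A_cap.

Q_out ≈ 5.53 L/s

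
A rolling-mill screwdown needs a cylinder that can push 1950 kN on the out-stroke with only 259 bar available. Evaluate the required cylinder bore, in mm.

Extension force acts on the full piston face: F = P × (π/4)D².
D = √(4F / (πP)) = √(4 × 1950 kN / (π × 259 bar))

D ≈ 310 mm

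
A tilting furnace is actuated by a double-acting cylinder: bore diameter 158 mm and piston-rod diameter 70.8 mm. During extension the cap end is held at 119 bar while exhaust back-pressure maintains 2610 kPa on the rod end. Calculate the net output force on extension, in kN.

Cap-side area A_cap = π/4 × (158 mm)² = 19610 mm^2
Rod-side annular area A_ann = π/4 × (158² − 70.8²) = 15670 mm^2
Net thrust = P_cap·A_cap − P_rod·A_ann = 233.3 kN − 40.90 kN

F ≈ 192 kN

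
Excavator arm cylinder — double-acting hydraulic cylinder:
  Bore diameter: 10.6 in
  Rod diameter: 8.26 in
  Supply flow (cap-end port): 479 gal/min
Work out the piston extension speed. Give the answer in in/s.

Cap-side area A_cap = π/4 × (10.6 in)² = 88.25 in^2
v = Q / A

v ≈ 20.9 in/s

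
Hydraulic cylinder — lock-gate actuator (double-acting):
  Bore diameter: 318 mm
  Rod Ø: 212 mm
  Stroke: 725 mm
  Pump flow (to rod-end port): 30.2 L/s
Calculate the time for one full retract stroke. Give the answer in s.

Rod-side annular area A_ann = π/4 × (318² − 212²) = 44120 mm^2
Swept volume V = A × L; t = V / Q = A·L / Q

t ≈ 1.06 s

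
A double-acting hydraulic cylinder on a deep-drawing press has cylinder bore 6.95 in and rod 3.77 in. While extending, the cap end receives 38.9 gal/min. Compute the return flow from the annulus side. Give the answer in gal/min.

Q_out ≈ 27.5 gal/min

Cap-side area A_cap = π/4 × (6.95 in)² = 37.94 in^2
Rod-side annular area A_ann = π/4 × (6.95² − 3.77²) = 26.77 in^2
Piston speed v = Q_in/A_cap; rod-end outflow Q_out = v × A_ann = Q_in × A_ann/A_cap.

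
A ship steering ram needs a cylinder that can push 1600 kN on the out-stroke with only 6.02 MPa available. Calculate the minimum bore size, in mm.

Extension force acts on the full piston face: F = P × (π/4)D².
D = √(4F / (πP)) = √(4 × 1600 kN / (π × 6.02 MPa))

D ≈ 582 mm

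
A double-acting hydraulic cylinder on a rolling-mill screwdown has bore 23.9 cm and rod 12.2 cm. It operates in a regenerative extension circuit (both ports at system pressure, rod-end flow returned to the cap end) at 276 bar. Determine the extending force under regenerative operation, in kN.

F ≈ 323 kN

With equal pressure on both faces, forces on the annular region cancel; the net push is pressure × rod cross-section.
Rod cross-section A_rod = π/4 × (12.2 cm)² = 116.9 cm^2
F = P × A_rod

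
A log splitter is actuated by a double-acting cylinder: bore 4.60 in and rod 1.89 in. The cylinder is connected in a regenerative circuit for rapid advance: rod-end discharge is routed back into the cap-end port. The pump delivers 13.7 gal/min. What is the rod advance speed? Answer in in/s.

v ≈ 18.8 in/s

In regeneration the rod-end outflow joins the pump flow into the cap end, so the net volume the pump must supply per unit advance equals the rod cross-section area.
Rod cross-section A_rod = π/4 × (1.89 in)² = 2.806 in^2
v = Q_pump / A_rod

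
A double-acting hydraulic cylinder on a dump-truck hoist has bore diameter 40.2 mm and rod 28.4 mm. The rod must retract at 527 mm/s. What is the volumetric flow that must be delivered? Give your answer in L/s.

Rod-side annular area A_ann = π/4 × (40.2² − 28.4²) = 635.8 mm^2
Q = A × v

Q ≈ 0.335 L/s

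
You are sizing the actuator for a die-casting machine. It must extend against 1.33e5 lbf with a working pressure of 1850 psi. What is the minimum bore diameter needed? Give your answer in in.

D ≈ 9.57 in

Extension force acts on the full piston face: F = P × (π/4)D².
D = √(4F / (πP)) = √(4 × 1.33e5 lbf / (π × 1850 psi))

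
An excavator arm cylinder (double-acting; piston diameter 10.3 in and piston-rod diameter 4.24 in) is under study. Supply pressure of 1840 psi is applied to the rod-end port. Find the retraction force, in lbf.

F ≈ 1.27e5 lbf

Rod-side annular area A_ann = π/4 × (10.3² − 4.24²) = 69.20 in^2
On retraction the pressure acts on the annular area (bore minus rod).
F = P × A_ann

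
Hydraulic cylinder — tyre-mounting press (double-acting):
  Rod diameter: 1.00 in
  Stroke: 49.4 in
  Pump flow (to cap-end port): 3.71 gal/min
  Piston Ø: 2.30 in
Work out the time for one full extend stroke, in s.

t ≈ 14.4 s

Cap-side area A_cap = π/4 × (2.30 in)² = 4.155 in^2
Swept volume V = A × L; t = V / Q = A·L / Q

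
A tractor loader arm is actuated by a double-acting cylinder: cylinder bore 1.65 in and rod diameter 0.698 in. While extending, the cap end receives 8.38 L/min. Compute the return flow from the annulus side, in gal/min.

Cap-side area A_cap = π/4 × (1.65 in)² = 2.138 in^2
Rod-side annular area A_ann = π/4 × (1.65² − 0.698²) = 1.756 in^2
Piston speed v = Q_in/A_cap; rod-end outflow Q_out = v × A_ann = Q_in × A_ann/A_cap.

Q_out ≈ 1.82 gal/min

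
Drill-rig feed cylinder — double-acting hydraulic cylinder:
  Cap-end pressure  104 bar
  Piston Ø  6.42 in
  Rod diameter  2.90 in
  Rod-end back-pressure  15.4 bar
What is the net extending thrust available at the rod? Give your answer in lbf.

F ≈ 43100 lbf

Cap-side area A_cap = π/4 × (6.42 in)² = 32.37 in^2
Rod-side annular area A_ann = π/4 × (6.42² − 2.90²) = 25.77 in^2
Net thrust = P_cap·A_cap − P_rod·A_ann = 48830 lbf − 5755 lbf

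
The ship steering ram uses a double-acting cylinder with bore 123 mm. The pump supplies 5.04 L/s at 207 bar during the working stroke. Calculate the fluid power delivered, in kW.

W ≈ 104 kW

Hydraulic power = P × Q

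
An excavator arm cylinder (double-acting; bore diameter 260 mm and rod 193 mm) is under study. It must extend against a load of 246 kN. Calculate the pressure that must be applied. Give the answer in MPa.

Cap-side area A_cap = π/4 × (260 mm)² = 53090 mm^2
P = F / A = 246 kN / A

P ≈ 4.63 MPa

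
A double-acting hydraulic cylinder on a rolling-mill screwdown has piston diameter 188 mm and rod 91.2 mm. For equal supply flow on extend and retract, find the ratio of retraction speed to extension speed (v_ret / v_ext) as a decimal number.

Cap-side area A_cap = π/4 × (188 mm)² = 27760 mm^2
Rod-side annular area A_ann = π/4 × (188² − 91.2²) = 21230 mm^2
For equal Q, v ∝ 1/A, so v_ret/v_ext = A_cap/A_ann.

v_ret/v_ext ≈ 1.31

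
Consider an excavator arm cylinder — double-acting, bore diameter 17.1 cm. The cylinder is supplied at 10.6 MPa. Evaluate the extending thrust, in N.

Cap-side area A_cap = π/4 × (17.1 cm)² = 229.7 cm^2
F = P × A_cap = 10.6 MPa × A_cap

F ≈ 2.43e5 N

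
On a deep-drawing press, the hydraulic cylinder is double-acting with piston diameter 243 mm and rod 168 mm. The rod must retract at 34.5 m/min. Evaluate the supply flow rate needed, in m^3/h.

Rod-side annular area A_ann = π/4 × (243² − 168²) = 24210 mm^2
Q = A × v

Q ≈ 50.1 m^3/h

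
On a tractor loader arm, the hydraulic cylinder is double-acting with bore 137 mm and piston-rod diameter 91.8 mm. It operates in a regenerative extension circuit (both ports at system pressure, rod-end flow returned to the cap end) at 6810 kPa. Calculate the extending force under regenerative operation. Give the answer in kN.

F ≈ 45.1 kN

With equal pressure on both faces, forces on the annular region cancel; the net push is pressure × rod cross-section.
Rod cross-section A_rod = π/4 × (91.8 mm)² = 6619 mm^2
F = P × A_rod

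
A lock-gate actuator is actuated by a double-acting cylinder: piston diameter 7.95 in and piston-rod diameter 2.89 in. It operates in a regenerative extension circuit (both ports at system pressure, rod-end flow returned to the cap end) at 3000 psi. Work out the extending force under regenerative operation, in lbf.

With equal pressure on both faces, forces on the annular region cancel; the net push is pressure × rod cross-section.
Rod cross-section A_rod = π/4 × (2.89 in)² = 6.560 in^2
F = P × A_rod

F ≈ 19700 lbf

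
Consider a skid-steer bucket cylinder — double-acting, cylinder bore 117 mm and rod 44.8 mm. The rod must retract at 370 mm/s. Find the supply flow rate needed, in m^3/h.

Rod-side annular area A_ann = π/4 × (117² − 44.8²) = 9175 mm^2
Q = A × v

Q ≈ 12.2 m^3/h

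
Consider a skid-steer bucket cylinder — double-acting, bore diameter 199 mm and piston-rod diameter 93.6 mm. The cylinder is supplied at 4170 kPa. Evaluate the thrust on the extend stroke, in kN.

F ≈ 130 kN

Cap-side area A_cap = π/4 × (199 mm)² = 31100 mm^2
F = P × A_cap = 4170 kPa × A_cap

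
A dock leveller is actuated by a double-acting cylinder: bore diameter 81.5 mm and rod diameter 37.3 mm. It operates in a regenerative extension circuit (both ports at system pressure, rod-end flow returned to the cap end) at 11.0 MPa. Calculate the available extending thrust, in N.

F ≈ 12000 N

With equal pressure on both faces, forces on the annular region cancel; the net push is pressure × rod cross-section.
Rod cross-section A_rod = π/4 × (37.3 mm)² = 1093 mm^2
F = P × A_rod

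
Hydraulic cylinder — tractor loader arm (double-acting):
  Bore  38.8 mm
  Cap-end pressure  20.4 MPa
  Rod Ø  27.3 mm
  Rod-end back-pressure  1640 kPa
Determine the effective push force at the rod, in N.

Cap-side area A_cap = π/4 × (38.8 mm)² = 1182 mm^2
Rod-side annular area A_ann = π/4 × (38.8² − 27.3²) = 597.0 mm^2
Net thrust = P_cap·A_cap − P_rod·A_ann = 24120 N − 979.1 N

F ≈ 23100 N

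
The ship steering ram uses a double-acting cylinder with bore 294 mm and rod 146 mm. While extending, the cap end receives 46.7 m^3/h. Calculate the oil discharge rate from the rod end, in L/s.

Q_out ≈ 9.77 L/s

Cap-side area A_cap = π/4 × (294 mm)² = 67890 mm^2
Rod-side annular area A_ann = π/4 × (294² − 146²) = 51150 mm^2
Piston speed v = Q_in/A_cap; rod-end outflow Q_out = v × A_ann = Q_in × A_ann/A_cap.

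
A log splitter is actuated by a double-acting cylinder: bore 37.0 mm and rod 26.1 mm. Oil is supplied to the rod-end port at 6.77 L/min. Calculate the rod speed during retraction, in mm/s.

Rod-side annular area A_ann = π/4 × (37.0² − 26.1²) = 540.2 mm^2
Flow into the rod-end port fills the annular volume.
v = Q / A

v ≈ 209 mm/s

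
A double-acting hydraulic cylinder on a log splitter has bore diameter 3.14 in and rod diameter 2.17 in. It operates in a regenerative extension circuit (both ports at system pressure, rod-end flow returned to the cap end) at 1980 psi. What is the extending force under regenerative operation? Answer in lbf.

F ≈ 7320 lbf

With equal pressure on both faces, forces on the annular region cancel; the net push is pressure × rod cross-section.
Rod cross-section A_rod = π/4 × (2.17 in)² = 3.698 in^2
F = P × A_rod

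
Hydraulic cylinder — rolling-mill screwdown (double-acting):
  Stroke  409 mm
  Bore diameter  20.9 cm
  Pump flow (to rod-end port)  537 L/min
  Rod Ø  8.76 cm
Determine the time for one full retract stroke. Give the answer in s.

t ≈ 1.29 s

Rod-side annular area A_ann = π/4 × (20.9² − 8.76²) = 282.8 cm^2
Swept volume V = A × L; t = V / Q = A·L / Q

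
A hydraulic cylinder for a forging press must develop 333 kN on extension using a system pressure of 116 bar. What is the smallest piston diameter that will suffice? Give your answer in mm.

D ≈ 191 mm

Extension force acts on the full piston face: F = P × (π/4)D².
D = √(4F / (πP)) = √(4 × 333 kN / (π × 116 bar))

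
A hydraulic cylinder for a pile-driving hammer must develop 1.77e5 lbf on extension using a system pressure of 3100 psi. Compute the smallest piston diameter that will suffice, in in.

Extension force acts on the full piston face: F = P × (π/4)D².
D = √(4F / (πP)) = √(4 × 1.77e5 lbf / (π × 3100 psi))

D ≈ 8.53 in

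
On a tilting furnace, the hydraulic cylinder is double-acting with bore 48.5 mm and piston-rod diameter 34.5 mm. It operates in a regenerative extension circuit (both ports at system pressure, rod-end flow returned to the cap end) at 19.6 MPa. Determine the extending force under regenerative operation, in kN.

With equal pressure on both faces, forces on the annular region cancel; the net push is pressure × rod cross-section.
Rod cross-section A_rod = π/4 × (34.5 mm)² = 934.8 mm^2
F = P × A_rod

F ≈ 18.3 kN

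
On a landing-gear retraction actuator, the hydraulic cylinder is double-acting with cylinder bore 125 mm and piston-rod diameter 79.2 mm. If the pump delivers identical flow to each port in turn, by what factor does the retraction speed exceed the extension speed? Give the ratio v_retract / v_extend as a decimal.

Cap-side area A_cap = π/4 × (125 mm)² = 12270 mm^2
Rod-side annular area A_ann = π/4 × (125² − 79.2²) = 7345 mm^2
For equal Q, v ∝ 1/A, so v_ret/v_ext = A_cap/A_ann.

v_ret/v_ext ≈ 1.67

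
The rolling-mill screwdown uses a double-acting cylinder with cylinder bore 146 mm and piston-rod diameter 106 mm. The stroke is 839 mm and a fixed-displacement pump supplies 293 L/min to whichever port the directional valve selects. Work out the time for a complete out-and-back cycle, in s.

Cap-side area A_cap = π/4 × (146 mm)² = 16740 mm^2
Rod-side annular area A_ann = π/4 × (146² − 106²) = 7917 mm^2
t_ext = A_cap·L/Q = 2.876 s
t_ret = A_ann·L/Q = 1.360 s
t_cycle = t_ext + t_ret

t ≈ 4.24 s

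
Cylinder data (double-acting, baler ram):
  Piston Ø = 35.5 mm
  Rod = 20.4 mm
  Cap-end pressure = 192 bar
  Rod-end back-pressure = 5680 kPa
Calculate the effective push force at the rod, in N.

Cap-side area A_cap = π/4 × (35.5 mm)² = 989.8 mm^2
Rod-side annular area A_ann = π/4 × (35.5² − 20.4²) = 662.9 mm^2
Net thrust = P_cap·A_cap − P_rod·A_ann = 19000 N − 3766 N

F ≈ 15200 N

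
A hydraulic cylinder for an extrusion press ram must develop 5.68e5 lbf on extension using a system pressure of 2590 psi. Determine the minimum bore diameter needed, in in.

D ≈ 16.7 in

Extension force acts on the full piston face: F = P × (π/4)D².
D = √(4F / (πP)) = √(4 × 5.68e5 lbf / (π × 2590 psi))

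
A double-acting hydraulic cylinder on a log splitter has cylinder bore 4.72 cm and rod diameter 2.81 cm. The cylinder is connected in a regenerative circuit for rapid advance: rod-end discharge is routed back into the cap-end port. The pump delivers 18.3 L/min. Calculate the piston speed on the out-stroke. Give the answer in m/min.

In regeneration the rod-end outflow joins the pump flow into the cap end, so the net volume the pump must supply per unit advance equals the rod cross-section area.
Rod cross-section A_rod = π/4 × (2.81 cm)² = 6.202 cm^2
v = Q_pump / A_rod

v ≈ 29.5 m/min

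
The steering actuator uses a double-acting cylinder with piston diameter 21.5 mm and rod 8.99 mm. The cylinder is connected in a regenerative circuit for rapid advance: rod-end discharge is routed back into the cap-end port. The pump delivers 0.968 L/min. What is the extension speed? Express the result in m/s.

In regeneration the rod-end outflow joins the pump flow into the cap end, so the net volume the pump must supply per unit advance equals the rod cross-section area.
Rod cross-section A_rod = π/4 × (8.99 mm)² = 63.48 mm^2
v = Q_pump / A_rod

v ≈ 0.254 m/s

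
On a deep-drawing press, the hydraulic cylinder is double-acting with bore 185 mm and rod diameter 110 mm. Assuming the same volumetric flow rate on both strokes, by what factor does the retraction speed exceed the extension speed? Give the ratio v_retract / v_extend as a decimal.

Cap-side area A_cap = π/4 × (185 mm)² = 26880 mm^2
Rod-side annular area A_ann = π/4 × (185² − 110²) = 17380 mm^2
For equal Q, v ∝ 1/A, so v_ret/v_ext = A_cap/A_ann.

v_ret/v_ext ≈ 1.55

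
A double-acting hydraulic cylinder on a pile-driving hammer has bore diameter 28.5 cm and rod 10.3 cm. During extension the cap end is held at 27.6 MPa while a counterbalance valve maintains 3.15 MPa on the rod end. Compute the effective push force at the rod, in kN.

F ≈ 1590 kN

Cap-side area A_cap = π/4 × (28.5 cm)² = 637.9 cm^2
Rod-side annular area A_ann = π/4 × (28.5² − 10.3²) = 554.6 cm^2
Net thrust = P_cap·A_cap − P_rod·A_ann = 1761 kN − 174.7 kN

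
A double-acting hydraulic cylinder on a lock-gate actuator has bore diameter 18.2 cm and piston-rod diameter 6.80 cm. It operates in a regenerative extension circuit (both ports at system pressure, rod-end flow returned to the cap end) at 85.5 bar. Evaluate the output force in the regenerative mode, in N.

With equal pressure on both faces, forces on the annular region cancel; the net push is pressure × rod cross-section.
Rod cross-section A_rod = π/4 × (6.80 cm)² = 36.32 cm^2
F = P × A_rod

F ≈ 31100 N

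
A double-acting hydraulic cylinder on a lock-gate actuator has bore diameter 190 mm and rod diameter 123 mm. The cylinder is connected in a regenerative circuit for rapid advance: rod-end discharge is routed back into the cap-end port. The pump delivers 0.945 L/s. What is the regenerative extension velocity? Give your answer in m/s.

In regeneration the rod-end outflow joins the pump flow into the cap end, so the net volume the pump must supply per unit advance equals the rod cross-section area.
Rod cross-section A_rod = π/4 × (123 mm)² = 11880 mm^2
v = Q_pump / A_rod

v ≈ 0.0795 m/s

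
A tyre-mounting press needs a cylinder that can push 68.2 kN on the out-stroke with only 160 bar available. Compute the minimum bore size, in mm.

Extension force acts on the full piston face: F = P × (π/4)D².
D = √(4F / (πP)) = √(4 × 68.2 kN / (π × 160 bar))

D ≈ 73.7 mm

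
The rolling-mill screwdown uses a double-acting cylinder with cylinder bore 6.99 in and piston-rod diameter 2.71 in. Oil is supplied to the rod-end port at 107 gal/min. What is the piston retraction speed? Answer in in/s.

v ≈ 12.6 in/s

Rod-side annular area A_ann = π/4 × (6.99² − 2.71²) = 32.61 in^2
Flow into the rod-end port fills the annular volume.
v = Q / A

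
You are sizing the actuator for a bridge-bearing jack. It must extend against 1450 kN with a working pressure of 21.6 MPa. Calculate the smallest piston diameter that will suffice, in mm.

D ≈ 292 mm

Extension force acts on the full piston face: F = P × (π/4)D².
D = √(4F / (πP)) = √(4 × 1450 kN / (π × 21.6 MPa))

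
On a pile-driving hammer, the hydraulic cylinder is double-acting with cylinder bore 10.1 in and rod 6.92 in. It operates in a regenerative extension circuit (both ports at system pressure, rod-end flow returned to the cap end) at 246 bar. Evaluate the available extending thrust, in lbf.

F ≈ 1.34e5 lbf

With equal pressure on both faces, forces on the annular region cancel; the net push is pressure × rod cross-section.
Rod cross-section A_rod = π/4 × (6.92 in)² = 37.61 in^2
F = P × A_rod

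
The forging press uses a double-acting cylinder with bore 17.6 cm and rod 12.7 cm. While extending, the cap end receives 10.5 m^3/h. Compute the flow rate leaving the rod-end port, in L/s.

Cap-side area A_cap = π/4 × (17.6 cm)² = 243.3 cm^2
Rod-side annular area A_ann = π/4 × (17.6² − 12.7²) = 116.6 cm^2
Piston speed v = Q_in/A_cap; rod-end outflow Q_out = v × A_ann = Q_in × A_ann/A_cap.

Q_out ≈ 1.40 L/s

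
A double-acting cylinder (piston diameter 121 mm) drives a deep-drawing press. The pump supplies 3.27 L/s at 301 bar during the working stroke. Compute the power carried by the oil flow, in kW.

W ≈ 98.4 kW

Hydraulic power = P × Q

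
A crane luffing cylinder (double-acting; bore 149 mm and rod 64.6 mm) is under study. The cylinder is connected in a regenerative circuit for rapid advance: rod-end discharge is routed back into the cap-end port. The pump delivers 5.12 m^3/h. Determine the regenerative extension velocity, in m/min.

In regeneration the rod-end outflow joins the pump flow into the cap end, so the net volume the pump must supply per unit advance equals the rod cross-section area.
Rod cross-section A_rod = π/4 × (64.6 mm)² = 3278 mm^2
v = Q_pump / A_rod

v ≈ 26.0 m/min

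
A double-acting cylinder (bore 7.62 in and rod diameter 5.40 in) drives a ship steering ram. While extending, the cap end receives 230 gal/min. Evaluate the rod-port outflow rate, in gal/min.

Q_out ≈ 114 gal/min

Cap-side area A_cap = π/4 × (7.62 in)² = 45.60 in^2
Rod-side annular area A_ann = π/4 × (7.62² − 5.40²) = 22.70 in^2
Piston speed v = Q_in/A_cap; rod-end outflow Q_out = v × A_ann = Q_in × A_ann/A_cap.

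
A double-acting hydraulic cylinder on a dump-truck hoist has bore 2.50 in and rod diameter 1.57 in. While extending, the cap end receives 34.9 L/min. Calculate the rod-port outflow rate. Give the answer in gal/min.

Cap-side area A_cap = π/4 × (2.50 in)² = 4.909 in^2
Rod-side annular area A_ann = π/4 × (2.50² − 1.57²) = 2.973 in^2
Piston speed v = Q_in/A_cap; rod-end outflow Q_out = v × A_ann = Q_in × A_ann/A_cap.

Q_out ≈ 5.58 gal/min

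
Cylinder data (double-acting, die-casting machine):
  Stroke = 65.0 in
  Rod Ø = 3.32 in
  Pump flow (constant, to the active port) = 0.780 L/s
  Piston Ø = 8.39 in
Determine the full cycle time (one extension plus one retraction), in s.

Cap-side area A_cap = π/4 × (8.39 in)² = 55.29 in^2
Rod-side annular area A_ann = π/4 × (8.39² − 3.32²) = 46.63 in^2
t_ext = A_cap·L/Q = 75.50 s
t_ret = A_ann·L/Q = 63.68 s
t_cycle = t_ext + t_ret

t ≈ 139 s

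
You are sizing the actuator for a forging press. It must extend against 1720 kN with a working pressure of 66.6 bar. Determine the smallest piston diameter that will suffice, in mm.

D ≈ 573 mm

Extension force acts on the full piston face: F = P × (π/4)D².
D = √(4F / (πP)) = √(4 × 1720 kN / (π × 66.6 bar))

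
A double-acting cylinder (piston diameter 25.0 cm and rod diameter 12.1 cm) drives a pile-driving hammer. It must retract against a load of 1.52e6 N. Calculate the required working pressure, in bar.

Rod-side annular area A_ann = π/4 × (25.0² − 12.1²) = 375.9 cm^2
Retraction: pressure acts on the annular area.
P = F / A = 1.52e6 N / A

P ≈ 404 bar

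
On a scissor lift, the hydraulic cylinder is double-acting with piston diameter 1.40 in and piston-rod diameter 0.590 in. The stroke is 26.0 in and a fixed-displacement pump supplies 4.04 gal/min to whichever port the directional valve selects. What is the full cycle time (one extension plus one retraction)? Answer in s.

Cap-side area A_cap = π/4 × (1.40 in)² = 1.539 in^2
Rod-side annular area A_ann = π/4 × (1.40² − 0.590²) = 1.266 in^2
t_ext = A_cap·L/Q = 2.573 s
t_ret = A_ann·L/Q = 2.116 s
t_cycle = t_ext + t_ret

t ≈ 4.69 s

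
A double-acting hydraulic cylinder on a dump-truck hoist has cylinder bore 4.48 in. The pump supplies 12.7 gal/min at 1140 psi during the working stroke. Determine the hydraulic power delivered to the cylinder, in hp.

W ≈ 8.45 hp

Hydraulic power = P × Q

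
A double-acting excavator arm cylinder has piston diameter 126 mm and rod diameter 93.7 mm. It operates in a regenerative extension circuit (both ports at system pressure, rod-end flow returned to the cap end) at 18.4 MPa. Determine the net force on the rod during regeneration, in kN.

F ≈ 127 kN

With equal pressure on both faces, forces on the annular region cancel; the net push is pressure × rod cross-section.
Rod cross-section A_rod = π/4 × (93.7 mm)² = 6896 mm^2
F = P × A_rod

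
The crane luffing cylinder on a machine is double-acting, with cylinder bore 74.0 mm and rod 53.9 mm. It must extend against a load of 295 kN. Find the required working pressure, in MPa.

Cap-side area A_cap = π/4 × (74.0 mm)² = 4301 mm^2
P = F / A = 295 kN / A

P ≈ 68.6 MPa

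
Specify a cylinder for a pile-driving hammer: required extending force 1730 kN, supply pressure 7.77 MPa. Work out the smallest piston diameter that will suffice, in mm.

D ≈ 532 mm

Extension force acts on the full piston face: F = P × (π/4)D².
D = √(4F / (πP)) = √(4 × 1730 kN / (π × 7.77 MPa))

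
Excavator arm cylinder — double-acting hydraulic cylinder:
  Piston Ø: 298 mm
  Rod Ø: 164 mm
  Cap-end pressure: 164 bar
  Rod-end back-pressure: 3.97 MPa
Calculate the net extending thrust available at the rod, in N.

F ≈ 9.51e5 N

Cap-side area A_cap = π/4 × (298 mm)² = 69750 mm^2
Rod-side annular area A_ann = π/4 × (298² − 164²) = 48620 mm^2
Net thrust = P_cap·A_cap − P_rod·A_ann = 1.144e6 N − 1.930e5 N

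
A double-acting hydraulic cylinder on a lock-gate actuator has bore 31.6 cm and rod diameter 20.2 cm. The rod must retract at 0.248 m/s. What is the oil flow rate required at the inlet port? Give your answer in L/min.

Rod-side annular area A_ann = π/4 × (31.6² − 20.2²) = 463.8 cm^2
Q = A × v

Q ≈ 690 L/min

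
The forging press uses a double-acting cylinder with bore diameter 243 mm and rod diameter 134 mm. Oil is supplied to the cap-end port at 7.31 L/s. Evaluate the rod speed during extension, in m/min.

v ≈ 9.46 m/min

Cap-side area A_cap = π/4 × (243 mm)² = 46380 mm^2
v = Q / A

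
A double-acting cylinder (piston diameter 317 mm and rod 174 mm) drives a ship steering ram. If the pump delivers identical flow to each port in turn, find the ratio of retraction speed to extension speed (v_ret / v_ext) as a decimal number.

Cap-side area A_cap = π/4 × (317 mm)² = 78920 mm^2
Rod-side annular area A_ann = π/4 × (317² − 174²) = 55150 mm^2
For equal Q, v ∝ 1/A, so v_ret/v_ext = A_cap/A_ann.

v_ret/v_ext ≈ 1.43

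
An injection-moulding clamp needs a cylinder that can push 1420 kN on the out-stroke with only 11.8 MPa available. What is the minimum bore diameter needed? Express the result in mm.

D ≈ 391 mm

Extension force acts on the full piston face: F = P × (π/4)D².
D = √(4F / (πP)) = √(4 × 1420 kN / (π × 11.8 MPa))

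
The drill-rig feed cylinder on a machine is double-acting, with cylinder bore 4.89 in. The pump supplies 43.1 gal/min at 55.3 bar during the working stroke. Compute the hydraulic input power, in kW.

W ≈ 15.0 kW

Hydraulic power = P × Q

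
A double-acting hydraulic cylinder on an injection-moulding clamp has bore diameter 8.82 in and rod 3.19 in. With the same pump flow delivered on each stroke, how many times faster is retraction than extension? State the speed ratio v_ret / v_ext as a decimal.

v_ret/v_ext ≈ 1.15

Cap-side area A_cap = π/4 × (8.82 in)² = 61.10 in^2
Rod-side annular area A_ann = π/4 × (8.82² − 3.19²) = 53.11 in^2
For equal Q, v ∝ 1/A, so v_ret/v_ext = A_cap/A_ann.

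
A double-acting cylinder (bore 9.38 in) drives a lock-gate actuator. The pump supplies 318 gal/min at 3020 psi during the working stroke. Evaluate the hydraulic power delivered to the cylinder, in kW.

Hydraulic power = P × Q

W ≈ 418 kW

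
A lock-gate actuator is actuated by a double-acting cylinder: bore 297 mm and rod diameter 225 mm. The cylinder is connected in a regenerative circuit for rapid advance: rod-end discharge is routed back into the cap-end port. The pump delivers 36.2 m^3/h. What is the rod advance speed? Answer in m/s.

v ≈ 0.253 m/s

In regeneration the rod-end outflow joins the pump flow into the cap end, so the net volume the pump must supply per unit advance equals the rod cross-section area.
Rod cross-section A_rod = π/4 × (225 mm)² = 39760 mm^2
v = Q_pump / A_rod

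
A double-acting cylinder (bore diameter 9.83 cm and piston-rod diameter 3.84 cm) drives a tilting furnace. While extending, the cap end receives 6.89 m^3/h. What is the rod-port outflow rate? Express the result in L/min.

Q_out ≈ 97.3 L/min

Cap-side area A_cap = π/4 × (9.83 cm)² = 75.89 cm^2
Rod-side annular area A_ann = π/4 × (9.83² − 3.84²) = 64.31 cm^2
Piston speed v = Q_in/A_cap; rod-end outflow Q_out = v × A_ann = Q_in × A_ann/A_cap.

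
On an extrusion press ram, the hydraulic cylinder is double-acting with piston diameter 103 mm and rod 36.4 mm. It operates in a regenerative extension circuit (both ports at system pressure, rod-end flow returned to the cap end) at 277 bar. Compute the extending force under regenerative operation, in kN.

With equal pressure on both faces, forces on the annular region cancel; the net push is pressure × rod cross-section.
Rod cross-section A_rod = π/4 × (36.4 mm)² = 1041 mm^2
F = P × A_rod

F ≈ 28.8 kN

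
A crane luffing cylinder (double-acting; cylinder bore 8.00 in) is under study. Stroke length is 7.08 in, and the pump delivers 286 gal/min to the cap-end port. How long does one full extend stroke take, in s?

Cap-side area A_cap = π/4 × (8.00 in)² = 50.27 in^2
Swept volume V = A × L; t = V / Q = A·L / Q

t ≈ 0.323 s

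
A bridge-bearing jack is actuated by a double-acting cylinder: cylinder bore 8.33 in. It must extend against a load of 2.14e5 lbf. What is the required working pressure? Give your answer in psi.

P ≈ 3930 psi

Cap-side area A_cap = π/4 × (8.33 in)² = 54.50 in^2
P = F / A = 2.14e5 lbf / A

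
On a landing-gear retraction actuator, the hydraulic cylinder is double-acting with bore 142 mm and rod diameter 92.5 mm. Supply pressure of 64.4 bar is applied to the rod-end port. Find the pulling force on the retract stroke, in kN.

Rod-side annular area A_ann = π/4 × (142² − 92.5²) = 9117 mm^2
On retraction the pressure acts on the annular area (bore minus rod).
F = P × A_ann

F ≈ 58.7 kN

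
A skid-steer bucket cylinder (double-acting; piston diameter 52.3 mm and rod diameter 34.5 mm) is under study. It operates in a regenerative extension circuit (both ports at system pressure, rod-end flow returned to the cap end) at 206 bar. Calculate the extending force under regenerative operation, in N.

F ≈ 19300 N

With equal pressure on both faces, forces on the annular region cancel; the net push is pressure × rod cross-section.
Rod cross-section A_rod = π/4 × (34.5 mm)² = 934.8 mm^2
F = P × A_rod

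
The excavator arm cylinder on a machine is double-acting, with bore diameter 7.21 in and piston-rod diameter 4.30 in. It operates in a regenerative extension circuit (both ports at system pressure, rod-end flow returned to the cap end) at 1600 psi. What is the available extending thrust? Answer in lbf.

With equal pressure on both faces, forces on the annular region cancel; the net push is pressure × rod cross-section.
Rod cross-section A_rod = π/4 × (4.30 in)² = 14.52 in^2
F = P × A_rod

F ≈ 23200 lbf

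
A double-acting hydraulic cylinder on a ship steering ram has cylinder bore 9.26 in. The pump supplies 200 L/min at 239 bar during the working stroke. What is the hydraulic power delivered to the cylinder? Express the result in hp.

W ≈ 107 hp

Hydraulic power = P × Q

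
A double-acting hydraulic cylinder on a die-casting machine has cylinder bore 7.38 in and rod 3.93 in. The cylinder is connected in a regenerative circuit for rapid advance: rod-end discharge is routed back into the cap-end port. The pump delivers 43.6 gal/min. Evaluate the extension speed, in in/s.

In regeneration the rod-end outflow joins the pump flow into the cap end, so the net volume the pump must supply per unit advance equals the rod cross-section area.
Rod cross-section A_rod = π/4 × (3.93 in)² = 12.13 in^2
v = Q_pump / A_rod

v ≈ 13.8 in/s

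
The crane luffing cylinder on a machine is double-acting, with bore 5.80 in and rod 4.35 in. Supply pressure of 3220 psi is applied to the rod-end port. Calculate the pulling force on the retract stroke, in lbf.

Rod-side annular area A_ann = π/4 × (5.80² − 4.35²) = 11.56 in^2
On retraction the pressure acts on the annular area (bore minus rod).
F = P × A_ann

F ≈ 37200 lbf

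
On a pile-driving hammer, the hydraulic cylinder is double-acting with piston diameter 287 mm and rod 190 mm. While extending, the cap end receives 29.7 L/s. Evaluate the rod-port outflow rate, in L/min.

Q_out ≈ 1000 L/min

Cap-side area A_cap = π/4 × (287 mm)² = 64690 mm^2
Rod-side annular area A_ann = π/4 × (287² − 190²) = 36340 mm^2
Piston speed v = Q_in/A_cap; rod-end outflow Q_out = v × A_ann = Q_in × A_ann/A_cap.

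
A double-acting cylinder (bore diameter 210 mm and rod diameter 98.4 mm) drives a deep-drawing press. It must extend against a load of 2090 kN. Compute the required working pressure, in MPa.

P ≈ 60.3 MPa

Cap-side area A_cap = π/4 × (210 mm)² = 34640 mm^2
P = F / A = 2090 kN / A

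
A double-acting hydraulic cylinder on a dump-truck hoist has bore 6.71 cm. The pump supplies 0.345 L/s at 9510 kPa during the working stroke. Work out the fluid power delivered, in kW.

W ≈ 3.28 kW

Hydraulic power = P × Q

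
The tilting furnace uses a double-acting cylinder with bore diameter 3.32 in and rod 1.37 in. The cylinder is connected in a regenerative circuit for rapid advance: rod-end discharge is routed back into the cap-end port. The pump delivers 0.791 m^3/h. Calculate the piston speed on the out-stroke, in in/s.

In regeneration the rod-end outflow joins the pump flow into the cap end, so the net volume the pump must supply per unit advance equals the rod cross-section area.
Rod cross-section A_rod = π/4 × (1.37 in)² = 1.474 in^2
v = Q_pump / A_rod

v ≈ 9.10 in/s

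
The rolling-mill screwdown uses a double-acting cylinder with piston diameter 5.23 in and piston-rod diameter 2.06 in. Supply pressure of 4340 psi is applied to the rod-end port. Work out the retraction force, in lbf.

F ≈ 78800 lbf

Rod-side annular area A_ann = π/4 × (5.23² − 2.06²) = 18.15 in^2
On retraction the pressure acts on the annular area (bore minus rod).
F = P × A_ann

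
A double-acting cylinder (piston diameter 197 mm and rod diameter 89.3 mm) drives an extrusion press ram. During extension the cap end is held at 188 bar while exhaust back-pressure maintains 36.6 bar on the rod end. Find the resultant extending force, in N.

F ≈ 4.84e5 N

Cap-side area A_cap = π/4 × (197 mm)² = 30480 mm^2
Rod-side annular area A_ann = π/4 × (197² − 89.3²) = 24220 mm^2
Net thrust = P_cap·A_cap − P_rod·A_ann = 5.730e5 N − 88640 N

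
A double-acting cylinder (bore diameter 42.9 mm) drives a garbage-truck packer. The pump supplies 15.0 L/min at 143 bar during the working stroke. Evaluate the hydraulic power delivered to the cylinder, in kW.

W ≈ 3.58 kW

Hydraulic power = P × Q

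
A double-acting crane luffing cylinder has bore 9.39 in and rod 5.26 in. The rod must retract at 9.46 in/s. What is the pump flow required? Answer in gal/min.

Q ≈ 117 gal/min

Rod-side annular area A_ann = π/4 × (9.39² − 5.26²) = 47.52 in^2
Q = A × v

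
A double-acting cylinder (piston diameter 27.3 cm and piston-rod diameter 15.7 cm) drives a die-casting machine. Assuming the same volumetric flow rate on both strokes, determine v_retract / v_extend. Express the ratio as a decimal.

Cap-side area A_cap = π/4 × (27.3 cm)² = 585.3 cm^2
Rod-side annular area A_ann = π/4 × (27.3² − 15.7²) = 391.8 cm^2
For equal Q, v ∝ 1/A, so v_ret/v_ext = A_cap/A_ann.

v_ret/v_ext ≈ 1.49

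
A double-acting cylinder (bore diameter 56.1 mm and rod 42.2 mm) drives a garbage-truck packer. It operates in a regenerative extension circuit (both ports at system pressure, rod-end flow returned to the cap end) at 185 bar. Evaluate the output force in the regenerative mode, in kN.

F ≈ 25.9 kN

With equal pressure on both faces, forces on the annular region cancel; the net push is pressure × rod cross-section.
Rod cross-section A_rod = π/4 × (42.2 mm)² = 1399 mm^2
F = P × A_rod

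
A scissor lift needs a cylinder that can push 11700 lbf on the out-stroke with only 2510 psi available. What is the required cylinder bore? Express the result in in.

Extension force acts on the full piston face: F = P × (π/4)D².
D = √(4F / (πP)) = √(4 × 11700 lbf / (π × 2510 psi))

D ≈ 2.44 in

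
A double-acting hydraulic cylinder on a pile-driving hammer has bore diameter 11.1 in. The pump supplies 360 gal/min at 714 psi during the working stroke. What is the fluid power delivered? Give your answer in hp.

Hydraulic power = P × Q

W ≈ 150 hp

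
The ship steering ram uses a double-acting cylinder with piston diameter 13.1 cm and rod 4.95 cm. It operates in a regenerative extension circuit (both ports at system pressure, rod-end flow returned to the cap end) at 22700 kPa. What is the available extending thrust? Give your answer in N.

F ≈ 43700 N

With equal pressure on both faces, forces on the annular region cancel; the net push is pressure × rod cross-section.
Rod cross-section A_rod = π/4 × (4.95 cm)² = 19.24 cm^2
F = P × A_rod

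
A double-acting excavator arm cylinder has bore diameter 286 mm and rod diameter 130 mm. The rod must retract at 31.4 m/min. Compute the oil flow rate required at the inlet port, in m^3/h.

Q ≈ 96.0 m^3/h

Rod-side annular area A_ann = π/4 × (286² − 130²) = 50970 mm^2
Q = A × v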